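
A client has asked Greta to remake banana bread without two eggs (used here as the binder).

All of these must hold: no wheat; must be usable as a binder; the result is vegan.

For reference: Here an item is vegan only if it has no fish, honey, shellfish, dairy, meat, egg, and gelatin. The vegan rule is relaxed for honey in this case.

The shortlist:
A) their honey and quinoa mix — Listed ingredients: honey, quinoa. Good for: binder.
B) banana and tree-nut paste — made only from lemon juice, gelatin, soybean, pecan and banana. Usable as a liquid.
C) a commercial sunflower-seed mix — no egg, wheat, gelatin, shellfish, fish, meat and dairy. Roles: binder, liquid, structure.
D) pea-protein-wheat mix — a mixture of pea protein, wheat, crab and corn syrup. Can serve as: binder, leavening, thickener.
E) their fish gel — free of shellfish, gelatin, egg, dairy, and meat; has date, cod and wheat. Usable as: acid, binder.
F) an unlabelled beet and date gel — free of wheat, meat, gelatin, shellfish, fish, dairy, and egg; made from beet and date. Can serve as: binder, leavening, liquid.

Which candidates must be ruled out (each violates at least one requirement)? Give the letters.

B, D, E

A: honey is permitted under the vegan carve-out; nothing else excluded — keep
B: not usable as a binder; has gelatin, so not vegan — no
C: every rule checks out — valid
D: has crab, so not vegan; has wheat, so not wheat-free — no
E: has cod, so not vegan; has wheat, so not wheat-free — reject
F: works as a binder, no wheat, vegan — valid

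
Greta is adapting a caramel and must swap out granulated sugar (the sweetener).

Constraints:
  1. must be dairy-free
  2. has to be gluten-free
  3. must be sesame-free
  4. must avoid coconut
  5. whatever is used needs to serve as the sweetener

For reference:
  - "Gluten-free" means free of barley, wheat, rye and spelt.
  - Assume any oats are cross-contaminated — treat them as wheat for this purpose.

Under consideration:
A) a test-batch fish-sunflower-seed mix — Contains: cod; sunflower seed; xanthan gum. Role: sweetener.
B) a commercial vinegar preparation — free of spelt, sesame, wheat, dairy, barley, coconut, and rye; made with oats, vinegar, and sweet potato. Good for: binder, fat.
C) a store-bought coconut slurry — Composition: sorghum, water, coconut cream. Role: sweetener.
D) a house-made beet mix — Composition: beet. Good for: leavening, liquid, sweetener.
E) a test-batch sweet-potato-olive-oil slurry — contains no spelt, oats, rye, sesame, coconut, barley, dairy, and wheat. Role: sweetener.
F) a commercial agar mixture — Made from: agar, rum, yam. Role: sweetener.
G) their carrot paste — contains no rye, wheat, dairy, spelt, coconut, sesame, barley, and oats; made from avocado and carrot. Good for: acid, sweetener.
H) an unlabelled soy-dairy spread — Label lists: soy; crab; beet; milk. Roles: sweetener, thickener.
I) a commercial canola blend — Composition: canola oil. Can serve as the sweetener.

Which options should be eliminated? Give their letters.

A: all constraints satisfied — keep
B: not usable as a sweetener; has oats, so not gluten-free — out
C: has coconut cream, so not coconut-free — out
D: every rule checks out — OK
E: no coconut, no sesame — keep
F: only rum, agar and yam; none excluded — OK
G: works as a sweetener, no coconut, gluten-free — keep
H: has milk, so not dairy-free — out
I: only canola oil; none excluded — OK

B, C, H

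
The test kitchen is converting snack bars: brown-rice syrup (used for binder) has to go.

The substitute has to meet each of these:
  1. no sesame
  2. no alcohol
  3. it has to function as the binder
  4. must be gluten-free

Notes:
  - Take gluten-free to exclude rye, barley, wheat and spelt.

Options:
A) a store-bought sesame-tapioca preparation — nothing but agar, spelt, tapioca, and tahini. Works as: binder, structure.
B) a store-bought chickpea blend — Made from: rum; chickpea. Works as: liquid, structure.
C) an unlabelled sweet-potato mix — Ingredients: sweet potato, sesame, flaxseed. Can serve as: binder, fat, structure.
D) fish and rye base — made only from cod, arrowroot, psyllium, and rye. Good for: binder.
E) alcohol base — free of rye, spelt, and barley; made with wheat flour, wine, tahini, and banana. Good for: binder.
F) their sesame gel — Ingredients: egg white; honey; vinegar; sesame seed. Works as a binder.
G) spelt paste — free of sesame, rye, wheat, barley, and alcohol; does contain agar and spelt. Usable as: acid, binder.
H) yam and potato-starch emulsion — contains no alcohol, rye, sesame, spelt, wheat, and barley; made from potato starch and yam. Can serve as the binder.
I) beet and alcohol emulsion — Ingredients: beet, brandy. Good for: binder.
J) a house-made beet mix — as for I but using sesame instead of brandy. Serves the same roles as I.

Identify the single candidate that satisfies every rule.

A: has spelt, so not gluten-free; has tahini, so not sesame-free — out
B: not usable as a binder; has rum, so not alcohol-free — reject
C: has sesame, so not sesame-free — out
D: has rye, so not gluten-free — out
E: has wheat flour, so not gluten-free; has wine, so not alcohol-free (and 1 more) — out
F: has sesame seed, so not sesame-free — out
G: has spelt, so not gluten-free — no
H: works as a binder, no sesame, gluten-free — valid
I: has brandy, so not alcohol-free — reject
J: has sesame, so not sesame-free — out

H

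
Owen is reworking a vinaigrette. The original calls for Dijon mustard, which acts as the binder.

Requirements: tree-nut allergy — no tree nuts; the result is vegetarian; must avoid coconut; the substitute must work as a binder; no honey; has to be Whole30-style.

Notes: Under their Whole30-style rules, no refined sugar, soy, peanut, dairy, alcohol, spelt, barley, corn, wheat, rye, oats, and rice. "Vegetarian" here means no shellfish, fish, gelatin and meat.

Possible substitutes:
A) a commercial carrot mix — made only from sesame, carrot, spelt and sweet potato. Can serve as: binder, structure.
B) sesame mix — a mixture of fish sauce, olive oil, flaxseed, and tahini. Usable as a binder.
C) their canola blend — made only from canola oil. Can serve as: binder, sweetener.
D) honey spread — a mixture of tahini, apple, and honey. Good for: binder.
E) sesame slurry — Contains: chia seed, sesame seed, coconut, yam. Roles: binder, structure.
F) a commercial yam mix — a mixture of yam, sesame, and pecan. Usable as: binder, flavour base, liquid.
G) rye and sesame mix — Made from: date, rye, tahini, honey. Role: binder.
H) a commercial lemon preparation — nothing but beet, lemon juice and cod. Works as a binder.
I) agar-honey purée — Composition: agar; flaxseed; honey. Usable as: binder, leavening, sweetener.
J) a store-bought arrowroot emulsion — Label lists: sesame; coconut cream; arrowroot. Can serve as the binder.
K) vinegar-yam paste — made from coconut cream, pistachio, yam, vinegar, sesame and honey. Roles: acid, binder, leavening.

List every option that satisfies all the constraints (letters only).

A: has spelt, so not Whole30-style — out
B: has fish sauce, so not vegetarian — out
C: works as a binder, no tree nuts, Whole30-style — valid
D: has honey, so not honey-free — no
E: has coconut, so not coconut-free — out
F: has pecan, so not tree-nut-free — out
G: has rye, so not Whole30-style; has honey, so not honey-free — out
H: has cod, so not vegetarian — out
I: has honey, so not honey-free — out
J: has coconut cream, so not coconut-free — no
K: has honey, so not honey-free; has coconut cream, so not coconut-free (and 1 more) — reject

C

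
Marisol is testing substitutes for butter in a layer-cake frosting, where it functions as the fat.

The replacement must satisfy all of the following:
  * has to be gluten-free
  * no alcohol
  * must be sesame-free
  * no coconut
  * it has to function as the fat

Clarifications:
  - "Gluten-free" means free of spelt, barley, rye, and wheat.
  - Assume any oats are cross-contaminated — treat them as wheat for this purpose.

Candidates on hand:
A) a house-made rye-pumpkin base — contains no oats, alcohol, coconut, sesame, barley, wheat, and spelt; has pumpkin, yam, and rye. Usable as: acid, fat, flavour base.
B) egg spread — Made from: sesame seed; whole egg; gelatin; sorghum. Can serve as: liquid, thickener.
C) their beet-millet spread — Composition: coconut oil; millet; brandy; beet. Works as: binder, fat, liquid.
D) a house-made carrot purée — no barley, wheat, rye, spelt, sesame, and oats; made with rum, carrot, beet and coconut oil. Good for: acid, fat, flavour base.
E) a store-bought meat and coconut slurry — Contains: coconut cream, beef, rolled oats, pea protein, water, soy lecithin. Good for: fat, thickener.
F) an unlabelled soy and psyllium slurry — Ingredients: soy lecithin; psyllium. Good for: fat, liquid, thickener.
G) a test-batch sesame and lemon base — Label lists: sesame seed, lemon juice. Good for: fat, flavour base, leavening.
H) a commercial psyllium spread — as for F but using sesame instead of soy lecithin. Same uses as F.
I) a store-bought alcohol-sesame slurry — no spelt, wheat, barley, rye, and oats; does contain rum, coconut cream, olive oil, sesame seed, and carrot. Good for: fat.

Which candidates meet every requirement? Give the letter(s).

A: has rye, so not gluten-free — reject
B: not usable as a fat; has sesame seed, so not sesame-free — out
C: has coconut oil, so not coconut-free; has brandy, so not alcohol-free — out
D: has coconut oil, so not coconut-free; has rum, so not alcohol-free — reject
E: has rolled oats, so not gluten-free; has coconut cream, so not coconut-free — no
F: only soy lecithin and psyllium; none excluded — OK
G: has sesame seed, so not sesame-free — reject
H: has sesame, so not sesame-free — reject
I: has sesame seed, so not sesame-free; has coconut cream, so not coconut-free (and 1 more) — out

F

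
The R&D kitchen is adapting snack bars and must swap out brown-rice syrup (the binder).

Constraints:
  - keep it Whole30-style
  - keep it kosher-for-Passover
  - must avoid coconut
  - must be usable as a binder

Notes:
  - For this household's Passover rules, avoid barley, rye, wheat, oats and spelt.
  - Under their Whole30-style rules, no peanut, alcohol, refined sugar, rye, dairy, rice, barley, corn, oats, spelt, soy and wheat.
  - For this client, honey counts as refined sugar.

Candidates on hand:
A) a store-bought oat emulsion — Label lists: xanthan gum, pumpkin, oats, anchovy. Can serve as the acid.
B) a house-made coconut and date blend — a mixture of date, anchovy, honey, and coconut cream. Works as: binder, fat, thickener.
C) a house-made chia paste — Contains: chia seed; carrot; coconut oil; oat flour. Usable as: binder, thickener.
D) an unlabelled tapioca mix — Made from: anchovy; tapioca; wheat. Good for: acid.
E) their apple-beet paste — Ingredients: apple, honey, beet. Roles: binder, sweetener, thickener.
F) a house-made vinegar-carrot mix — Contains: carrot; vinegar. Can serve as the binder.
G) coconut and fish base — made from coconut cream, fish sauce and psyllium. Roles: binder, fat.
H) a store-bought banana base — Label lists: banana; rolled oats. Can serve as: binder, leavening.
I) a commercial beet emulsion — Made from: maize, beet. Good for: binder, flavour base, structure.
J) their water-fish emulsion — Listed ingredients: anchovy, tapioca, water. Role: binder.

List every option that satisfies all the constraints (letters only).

A: not usable as a binder; has oats, so not kosher-for-Passover (and 1 more) — out
B: has honey, so not Whole30-style; has coconut cream, so not coconut-free — out
C: has oat flour, so not kosher-for-Passover; has oat flour, so not Whole30-style (and 1 more) — out
D: not usable as a binder; has wheat, so not kosher-for-Passover (and 1 more) — reject
E: has honey, so not Whole30-style — reject
F: kosher-for-Passover, Whole30-style — keep
G: has coconut cream, so not coconut-free — reject
H: has rolled oats, so not kosher-for-Passover; has rolled oats, so not Whole30-style — reject
I: has maize, so not Whole30-style — reject
J: only anchovy, tapioca and water; none excluded — OK

F, J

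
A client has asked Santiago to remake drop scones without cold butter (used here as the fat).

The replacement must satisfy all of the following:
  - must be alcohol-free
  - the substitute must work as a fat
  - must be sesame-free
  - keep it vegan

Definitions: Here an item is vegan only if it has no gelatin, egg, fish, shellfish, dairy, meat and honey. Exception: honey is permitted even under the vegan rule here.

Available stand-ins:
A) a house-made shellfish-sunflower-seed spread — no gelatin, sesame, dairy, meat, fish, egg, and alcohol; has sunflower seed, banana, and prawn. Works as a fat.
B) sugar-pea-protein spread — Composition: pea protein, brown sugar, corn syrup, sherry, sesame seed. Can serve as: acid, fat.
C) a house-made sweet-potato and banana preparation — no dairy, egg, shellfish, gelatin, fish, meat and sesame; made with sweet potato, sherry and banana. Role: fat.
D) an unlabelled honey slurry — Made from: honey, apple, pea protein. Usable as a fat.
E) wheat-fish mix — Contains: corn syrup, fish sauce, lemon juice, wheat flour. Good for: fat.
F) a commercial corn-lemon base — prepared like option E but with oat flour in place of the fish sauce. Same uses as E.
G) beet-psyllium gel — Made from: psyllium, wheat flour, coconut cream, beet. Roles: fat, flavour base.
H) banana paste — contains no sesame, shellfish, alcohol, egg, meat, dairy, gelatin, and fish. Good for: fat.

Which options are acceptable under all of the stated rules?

A: has prawn, so not vegan — out
B: has sesame seed, so not sesame-free; has sherry, so not alcohol-free — reject
C: has sherry, so not alcohol-free — no
D: honey is permitted under the vegan carve-out; nothing else excluded — keep
E: has fish sauce, so not vegan — no
F: corn syrup and oat flour etc. — none of it excluded — OK
G: works as a fat, no alcohol, no sesame — OK
H: works as a fat, vegan, no alcohol — valid

D, F, G, H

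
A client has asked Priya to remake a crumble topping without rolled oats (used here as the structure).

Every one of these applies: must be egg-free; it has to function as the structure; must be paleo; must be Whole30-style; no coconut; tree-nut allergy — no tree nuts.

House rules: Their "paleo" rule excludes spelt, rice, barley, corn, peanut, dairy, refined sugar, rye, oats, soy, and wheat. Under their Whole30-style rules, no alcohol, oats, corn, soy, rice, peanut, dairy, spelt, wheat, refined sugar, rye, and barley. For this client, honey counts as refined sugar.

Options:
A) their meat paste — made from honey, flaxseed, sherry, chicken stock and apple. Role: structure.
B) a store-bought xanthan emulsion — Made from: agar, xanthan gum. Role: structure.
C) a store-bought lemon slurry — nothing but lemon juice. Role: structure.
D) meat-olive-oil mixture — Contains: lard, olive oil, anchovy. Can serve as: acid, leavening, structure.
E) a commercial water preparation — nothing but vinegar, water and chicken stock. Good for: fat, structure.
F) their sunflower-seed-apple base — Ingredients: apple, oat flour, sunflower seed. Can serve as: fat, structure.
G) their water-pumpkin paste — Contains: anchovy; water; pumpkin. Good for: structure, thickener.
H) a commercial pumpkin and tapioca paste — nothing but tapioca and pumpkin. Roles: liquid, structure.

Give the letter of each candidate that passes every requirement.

A: has honey, so not paleo; has sherry, so not Whole30-style — reject
B: only agar and xanthan gum; none excluded — valid
C: only lemon juice; none excluded — OK
D: every rule checks out — valid
E: nothing on the exclusion list — OK
F: has oat flour, so not paleo; has oat flour, so not Whole30-style — no
G: only anchovy, pumpkin, and water; none excluded — OK
H: only pumpkin and tapioca; none excluded — OK

B, C, D, E, G, H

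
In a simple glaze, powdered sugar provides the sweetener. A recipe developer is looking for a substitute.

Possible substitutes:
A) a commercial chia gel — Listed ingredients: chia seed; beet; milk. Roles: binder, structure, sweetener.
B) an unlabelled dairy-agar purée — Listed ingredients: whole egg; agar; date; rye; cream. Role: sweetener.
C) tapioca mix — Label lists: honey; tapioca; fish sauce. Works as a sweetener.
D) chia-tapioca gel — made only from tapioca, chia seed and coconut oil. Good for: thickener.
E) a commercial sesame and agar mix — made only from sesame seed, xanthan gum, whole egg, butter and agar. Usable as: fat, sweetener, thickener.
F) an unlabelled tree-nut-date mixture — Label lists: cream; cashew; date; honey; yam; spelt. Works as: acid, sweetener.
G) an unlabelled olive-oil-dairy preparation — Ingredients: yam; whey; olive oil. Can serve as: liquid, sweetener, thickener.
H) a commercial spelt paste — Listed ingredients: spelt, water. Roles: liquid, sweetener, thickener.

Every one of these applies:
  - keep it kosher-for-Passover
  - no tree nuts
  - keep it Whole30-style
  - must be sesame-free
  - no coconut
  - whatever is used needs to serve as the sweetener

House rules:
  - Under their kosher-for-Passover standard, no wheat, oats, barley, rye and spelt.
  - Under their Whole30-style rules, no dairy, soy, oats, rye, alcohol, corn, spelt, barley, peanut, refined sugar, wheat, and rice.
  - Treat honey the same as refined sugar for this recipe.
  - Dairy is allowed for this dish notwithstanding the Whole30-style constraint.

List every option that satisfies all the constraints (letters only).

A, G

A: dairy is permitted under the Whole30-style carve-out; nothing else excluded — keep
B: has rye, so not kosher-for-Passover; has rye, so not Whole30-style — reject
C: has honey, so not Whole30-style — no
D: not usable as a sweetener; has coconut oil, so not coconut-free — reject
E: has sesame seed, so not sesame-free — reject
F: has spelt, so not kosher-for-Passover; has honey, so not Whole30-style (and 1 more) — no
G: dairy is permitted under the Whole30-style carve-out; nothing else excluded — OK
H: has spelt, so not kosher-for-Passover; has spelt, so not Whole30-style — reject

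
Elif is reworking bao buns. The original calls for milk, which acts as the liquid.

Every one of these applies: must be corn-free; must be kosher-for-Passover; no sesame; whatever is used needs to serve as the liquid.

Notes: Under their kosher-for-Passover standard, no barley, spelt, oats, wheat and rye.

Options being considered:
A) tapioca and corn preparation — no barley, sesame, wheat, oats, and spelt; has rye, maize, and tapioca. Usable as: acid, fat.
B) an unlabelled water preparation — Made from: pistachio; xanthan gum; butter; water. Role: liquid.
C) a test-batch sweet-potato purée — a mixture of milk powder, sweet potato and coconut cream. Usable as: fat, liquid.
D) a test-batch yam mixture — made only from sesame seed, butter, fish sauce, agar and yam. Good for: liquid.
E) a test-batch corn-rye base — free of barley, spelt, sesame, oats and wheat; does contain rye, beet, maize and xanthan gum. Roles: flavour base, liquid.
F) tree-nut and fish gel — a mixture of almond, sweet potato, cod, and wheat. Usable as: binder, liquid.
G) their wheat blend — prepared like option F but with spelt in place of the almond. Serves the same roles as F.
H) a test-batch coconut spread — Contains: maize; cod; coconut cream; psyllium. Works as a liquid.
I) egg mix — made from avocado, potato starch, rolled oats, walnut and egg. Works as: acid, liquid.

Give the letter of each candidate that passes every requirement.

A: not usable as a liquid; has rye, so not kosher-for-Passover (and 1 more) — out
B: nothing on the exclusion list — valid
C: nothing on the exclusion list — keep
D: has sesame seed, so not sesame-free — reject
E: has rye, so not kosher-for-Passover; has maize, so not corn-free — out
F: has wheat, so not kosher-for-Passover — out
G: has spelt, so not kosher-for-Passover — out
H: has maize, so not corn-free — reject
I: has rolled oats, so not kosher-for-Passover — out

B, C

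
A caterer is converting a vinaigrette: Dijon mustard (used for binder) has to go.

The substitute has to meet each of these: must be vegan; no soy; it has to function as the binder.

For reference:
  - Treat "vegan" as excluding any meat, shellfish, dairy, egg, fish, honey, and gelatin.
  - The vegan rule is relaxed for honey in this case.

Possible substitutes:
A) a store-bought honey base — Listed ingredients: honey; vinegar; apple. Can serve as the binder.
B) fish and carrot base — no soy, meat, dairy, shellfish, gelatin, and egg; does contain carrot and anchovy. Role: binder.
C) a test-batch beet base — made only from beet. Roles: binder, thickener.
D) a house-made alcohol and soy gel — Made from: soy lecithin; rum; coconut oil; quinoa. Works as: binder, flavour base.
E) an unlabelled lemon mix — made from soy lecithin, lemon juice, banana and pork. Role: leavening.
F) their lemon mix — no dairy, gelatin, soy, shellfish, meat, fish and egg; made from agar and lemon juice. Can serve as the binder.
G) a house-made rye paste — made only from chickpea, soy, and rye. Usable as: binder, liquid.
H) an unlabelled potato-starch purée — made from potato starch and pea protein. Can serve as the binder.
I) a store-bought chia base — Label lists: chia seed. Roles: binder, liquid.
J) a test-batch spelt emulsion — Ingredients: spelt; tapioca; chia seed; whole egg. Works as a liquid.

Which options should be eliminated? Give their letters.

A: honey is permitted under the vegan carve-out; nothing else excluded — valid
B: has anchovy, so not vegan — out
C: only beet; none excluded — valid
D: has soy lecithin, so not soy-free — out
E: not usable as a binder; has pork, so not vegan (and 1 more) — reject
F: works as a binder, vegan, no soy — valid
G: has soy, so not soy-free — reject
H: only pea protein and potato starch; none excluded — valid
I: only chia seed; none excluded — valid
J: not usable as a binder; has whole egg, so not vegan — reject

B, D, E, G, J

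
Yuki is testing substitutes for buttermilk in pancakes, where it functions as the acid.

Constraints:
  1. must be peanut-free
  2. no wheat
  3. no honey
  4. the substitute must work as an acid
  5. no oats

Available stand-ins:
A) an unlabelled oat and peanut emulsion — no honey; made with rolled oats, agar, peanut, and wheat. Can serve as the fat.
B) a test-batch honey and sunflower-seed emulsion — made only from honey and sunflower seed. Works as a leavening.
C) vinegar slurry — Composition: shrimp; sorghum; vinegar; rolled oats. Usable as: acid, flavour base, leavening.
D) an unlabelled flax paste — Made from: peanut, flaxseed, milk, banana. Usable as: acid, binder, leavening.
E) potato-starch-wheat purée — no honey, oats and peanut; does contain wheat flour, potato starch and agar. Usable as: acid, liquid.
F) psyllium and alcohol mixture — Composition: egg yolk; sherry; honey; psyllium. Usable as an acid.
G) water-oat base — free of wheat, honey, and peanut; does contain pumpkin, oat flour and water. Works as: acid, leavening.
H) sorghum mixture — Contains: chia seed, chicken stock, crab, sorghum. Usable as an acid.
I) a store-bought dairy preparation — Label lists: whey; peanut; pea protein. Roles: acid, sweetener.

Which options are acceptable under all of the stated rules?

A: not usable as an acid; has wheat, so not wheat-free (and 2 more) — no
B: not usable as an acid; has honey, so not honey-free — reject
C: has rolled oats, so not oat-free — out
D: has peanut, so not peanut-free — reject
E: has wheat flour, so not wheat-free — reject
F: has honey, so not honey-free — reject
G: has oat flour, so not oat-free — reject
H: no peanut, no honey — keep
I: has peanut, so not peanut-free — reject

H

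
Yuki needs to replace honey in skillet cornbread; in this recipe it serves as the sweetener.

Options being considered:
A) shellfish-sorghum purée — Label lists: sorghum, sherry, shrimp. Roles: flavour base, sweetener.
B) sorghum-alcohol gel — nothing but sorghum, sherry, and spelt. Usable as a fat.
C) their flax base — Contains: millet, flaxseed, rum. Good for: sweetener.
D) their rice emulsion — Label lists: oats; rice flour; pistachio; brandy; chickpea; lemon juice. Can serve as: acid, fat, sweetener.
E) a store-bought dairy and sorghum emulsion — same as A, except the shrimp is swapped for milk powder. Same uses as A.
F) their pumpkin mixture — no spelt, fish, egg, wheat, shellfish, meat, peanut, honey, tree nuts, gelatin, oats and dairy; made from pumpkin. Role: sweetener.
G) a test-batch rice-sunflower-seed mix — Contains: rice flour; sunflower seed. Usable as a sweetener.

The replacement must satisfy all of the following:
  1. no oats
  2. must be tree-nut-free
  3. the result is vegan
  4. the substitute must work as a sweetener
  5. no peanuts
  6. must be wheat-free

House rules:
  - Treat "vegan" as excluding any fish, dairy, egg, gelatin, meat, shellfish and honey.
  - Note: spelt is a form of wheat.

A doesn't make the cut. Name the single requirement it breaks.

vegan

usable as a sweetener: satisfied
vegan: has shrimp — fails
wheat-free: satisfied
oat-free: satisfied
tree-nut-free: satisfied
peanut-free: satisfied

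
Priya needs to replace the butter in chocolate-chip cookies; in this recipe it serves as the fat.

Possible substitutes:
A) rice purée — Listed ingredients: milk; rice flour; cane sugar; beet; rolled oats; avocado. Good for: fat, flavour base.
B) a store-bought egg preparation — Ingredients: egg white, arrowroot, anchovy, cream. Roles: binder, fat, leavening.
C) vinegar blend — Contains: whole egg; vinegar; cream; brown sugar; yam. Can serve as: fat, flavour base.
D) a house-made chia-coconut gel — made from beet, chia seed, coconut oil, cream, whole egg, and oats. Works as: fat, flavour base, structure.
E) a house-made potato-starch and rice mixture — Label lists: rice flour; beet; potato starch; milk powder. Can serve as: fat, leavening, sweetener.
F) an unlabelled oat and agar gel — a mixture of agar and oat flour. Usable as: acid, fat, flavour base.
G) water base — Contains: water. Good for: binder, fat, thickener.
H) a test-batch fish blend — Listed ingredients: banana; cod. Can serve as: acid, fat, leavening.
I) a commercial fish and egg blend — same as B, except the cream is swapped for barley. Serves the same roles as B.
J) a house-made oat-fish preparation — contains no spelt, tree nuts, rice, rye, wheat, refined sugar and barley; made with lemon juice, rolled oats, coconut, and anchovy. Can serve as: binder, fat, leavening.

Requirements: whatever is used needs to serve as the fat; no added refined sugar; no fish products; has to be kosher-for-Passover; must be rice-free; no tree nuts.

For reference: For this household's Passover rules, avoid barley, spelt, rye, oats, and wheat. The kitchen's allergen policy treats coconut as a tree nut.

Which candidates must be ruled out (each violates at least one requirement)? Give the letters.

A, B, C, D, E, F, H, I, J

A: has rolled oats, so not kosher-for-Passover; has cane sugar, so not no-added-sugar (and 1 more) — reject
B: has anchovy, so not fish-free — no
C: has brown sugar, so not no-added-sugar — no
D: has oats, so not kosher-for-Passover; has coconut oil, so not tree-nut-free — no
E: has rice flour, so not rice-free — no
F: has oat flour, so not kosher-for-Passover — out
G: tree-nut-free, no rice — keep
H: has cod, so not fish-free — out
I: has barley, so not kosher-for-Passover; has anchovy, so not fish-free — out
J: has rolled oats, so not kosher-for-Passover; has anchovy, so not fish-free (and 1 more) — no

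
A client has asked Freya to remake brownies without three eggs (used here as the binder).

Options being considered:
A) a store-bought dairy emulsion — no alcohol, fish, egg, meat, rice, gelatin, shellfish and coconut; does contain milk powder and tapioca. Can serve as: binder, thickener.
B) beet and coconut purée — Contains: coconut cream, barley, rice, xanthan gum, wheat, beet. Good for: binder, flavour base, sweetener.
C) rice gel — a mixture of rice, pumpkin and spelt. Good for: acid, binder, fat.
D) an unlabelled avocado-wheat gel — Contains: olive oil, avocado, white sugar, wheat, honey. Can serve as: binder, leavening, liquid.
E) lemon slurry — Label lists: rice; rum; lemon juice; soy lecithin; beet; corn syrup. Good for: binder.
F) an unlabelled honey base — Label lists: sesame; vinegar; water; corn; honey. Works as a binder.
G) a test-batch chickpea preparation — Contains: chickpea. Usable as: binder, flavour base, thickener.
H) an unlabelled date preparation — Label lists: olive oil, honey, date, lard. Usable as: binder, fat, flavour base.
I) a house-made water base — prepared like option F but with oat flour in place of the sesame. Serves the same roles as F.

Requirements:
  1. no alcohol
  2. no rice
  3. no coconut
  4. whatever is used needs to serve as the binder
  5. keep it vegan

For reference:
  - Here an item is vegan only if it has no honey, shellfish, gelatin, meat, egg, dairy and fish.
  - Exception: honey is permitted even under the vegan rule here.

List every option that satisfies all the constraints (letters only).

D, F, G, I

A: has milk powder, so not vegan — out
B: has coconut cream, so not coconut-free; has rice, so not rice-free — reject
C: has rice, so not rice-free — no
D: honey is permitted under the vegan carve-out; nothing else excluded — keep
E: has rice, so not rice-free; has rum, so not alcohol-free — no
F: honey is permitted under the vegan carve-out; nothing else excluded — valid
G: works as a binder, no alcohol, no rice — valid
H: has lard, so not vegan — reject
I: honey is permitted under the vegan carve-out; nothing else excluded — keep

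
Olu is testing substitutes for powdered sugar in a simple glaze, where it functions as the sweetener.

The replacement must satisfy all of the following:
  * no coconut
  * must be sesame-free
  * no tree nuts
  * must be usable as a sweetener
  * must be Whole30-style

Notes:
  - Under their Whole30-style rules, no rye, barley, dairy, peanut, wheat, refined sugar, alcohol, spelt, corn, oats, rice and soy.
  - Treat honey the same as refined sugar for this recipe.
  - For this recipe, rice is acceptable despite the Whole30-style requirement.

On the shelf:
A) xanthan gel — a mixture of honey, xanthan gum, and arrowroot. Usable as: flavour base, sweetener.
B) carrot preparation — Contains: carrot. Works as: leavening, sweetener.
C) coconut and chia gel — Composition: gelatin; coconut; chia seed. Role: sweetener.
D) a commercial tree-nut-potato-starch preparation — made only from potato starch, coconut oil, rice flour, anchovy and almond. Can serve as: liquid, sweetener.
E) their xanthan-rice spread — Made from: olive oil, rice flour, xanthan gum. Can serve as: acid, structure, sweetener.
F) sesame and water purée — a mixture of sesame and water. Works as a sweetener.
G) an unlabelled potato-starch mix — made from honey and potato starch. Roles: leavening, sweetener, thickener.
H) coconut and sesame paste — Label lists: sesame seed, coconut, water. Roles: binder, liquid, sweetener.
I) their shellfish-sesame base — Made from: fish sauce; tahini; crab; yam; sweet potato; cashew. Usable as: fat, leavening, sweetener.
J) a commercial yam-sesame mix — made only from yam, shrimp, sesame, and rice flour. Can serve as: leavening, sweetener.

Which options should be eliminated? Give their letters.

A: has honey, so not Whole30-style — out
B: nothing on the exclusion list — OK
C: has coconut, so not coconut-free — no
D: has coconut oil, so not coconut-free; has almond, so not tree-nut-free — no
E: rice is permitted under the Whole30-style carve-out; nothing else excluded — OK
F: has sesame, so not sesame-free — reject
G: has honey, so not Whole30-style — no
H: has coconut, so not coconut-free; has sesame seed, so not sesame-free — no
I: has cashew, so not tree-nut-free; has tahini, so not sesame-free — no
J: has sesame, so not sesame-free — out

A, C, D, F, G, H, I, J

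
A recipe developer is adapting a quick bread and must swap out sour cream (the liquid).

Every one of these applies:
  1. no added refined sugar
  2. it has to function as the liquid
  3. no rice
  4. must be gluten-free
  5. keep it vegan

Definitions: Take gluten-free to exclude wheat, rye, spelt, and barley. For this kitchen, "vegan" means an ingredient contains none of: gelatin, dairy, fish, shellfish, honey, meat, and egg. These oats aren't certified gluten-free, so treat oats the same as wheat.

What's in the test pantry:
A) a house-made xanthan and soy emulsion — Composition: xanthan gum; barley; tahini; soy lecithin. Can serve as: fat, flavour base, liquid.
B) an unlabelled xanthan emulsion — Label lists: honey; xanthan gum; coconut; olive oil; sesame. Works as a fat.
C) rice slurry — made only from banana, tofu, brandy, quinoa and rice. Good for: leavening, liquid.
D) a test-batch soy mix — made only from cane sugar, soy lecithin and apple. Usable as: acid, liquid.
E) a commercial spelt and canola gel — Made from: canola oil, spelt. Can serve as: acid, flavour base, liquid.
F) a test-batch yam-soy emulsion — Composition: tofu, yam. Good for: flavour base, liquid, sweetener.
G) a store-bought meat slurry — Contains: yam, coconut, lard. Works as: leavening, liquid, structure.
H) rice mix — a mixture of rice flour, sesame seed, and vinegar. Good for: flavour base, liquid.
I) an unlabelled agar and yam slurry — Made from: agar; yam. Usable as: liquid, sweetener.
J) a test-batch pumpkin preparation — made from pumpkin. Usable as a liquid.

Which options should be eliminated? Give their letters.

A, B, C, D, E, G, H

A: has barley, so not gluten-free — reject
B: not usable as a liquid; has honey, so not vegan — reject
C: has rice, so not rice-free — out
D: has cane sugar, so not no-added-sugar — out
E: has spelt, so not gluten-free — reject
F: works as a liquid, no rice, no refined sugar — valid
G: has lard, so not vegan — out
H: has rice flour, so not rice-free — reject
I: no rice, gluten-free — OK
J: gluten-free, no refined sugar — keep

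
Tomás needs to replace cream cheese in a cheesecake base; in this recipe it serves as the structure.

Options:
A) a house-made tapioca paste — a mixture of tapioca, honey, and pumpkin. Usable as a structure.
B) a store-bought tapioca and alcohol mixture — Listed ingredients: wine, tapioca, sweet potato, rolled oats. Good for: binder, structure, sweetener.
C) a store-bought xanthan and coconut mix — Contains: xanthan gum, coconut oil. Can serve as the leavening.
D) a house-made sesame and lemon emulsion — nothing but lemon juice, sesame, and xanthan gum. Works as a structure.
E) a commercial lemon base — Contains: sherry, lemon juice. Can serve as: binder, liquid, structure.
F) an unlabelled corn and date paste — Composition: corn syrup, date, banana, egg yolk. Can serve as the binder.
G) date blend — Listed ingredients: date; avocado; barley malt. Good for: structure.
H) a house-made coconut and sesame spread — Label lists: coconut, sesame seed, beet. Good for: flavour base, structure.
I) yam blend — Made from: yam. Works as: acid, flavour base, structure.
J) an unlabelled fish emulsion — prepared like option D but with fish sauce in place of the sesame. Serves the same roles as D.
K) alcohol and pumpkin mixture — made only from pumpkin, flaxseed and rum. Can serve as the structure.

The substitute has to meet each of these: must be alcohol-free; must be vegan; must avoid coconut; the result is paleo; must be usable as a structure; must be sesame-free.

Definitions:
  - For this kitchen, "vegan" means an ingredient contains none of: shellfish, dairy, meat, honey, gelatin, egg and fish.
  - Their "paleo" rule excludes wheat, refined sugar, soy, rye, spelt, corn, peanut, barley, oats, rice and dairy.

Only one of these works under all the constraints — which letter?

A: has honey, so not vegan — no
B: has rolled oats, so not paleo; has wine, so not alcohol-free — no
C: not usable as a structure; has coconut oil, so not coconut-free — no
D: has sesame, so not sesame-free — out
E: has sherry, so not alcohol-free — out
F: not usable as a structure; has egg yolk, so not vegan (and 1 more) — out
G: has barley malt, so not paleo — out
H: has coconut, so not coconut-free; has sesame seed, so not sesame-free — reject
I: every rule checks out — valid
J: has fish sauce, so not vegan — reject
K: has rum, so not alcohol-free — reject

I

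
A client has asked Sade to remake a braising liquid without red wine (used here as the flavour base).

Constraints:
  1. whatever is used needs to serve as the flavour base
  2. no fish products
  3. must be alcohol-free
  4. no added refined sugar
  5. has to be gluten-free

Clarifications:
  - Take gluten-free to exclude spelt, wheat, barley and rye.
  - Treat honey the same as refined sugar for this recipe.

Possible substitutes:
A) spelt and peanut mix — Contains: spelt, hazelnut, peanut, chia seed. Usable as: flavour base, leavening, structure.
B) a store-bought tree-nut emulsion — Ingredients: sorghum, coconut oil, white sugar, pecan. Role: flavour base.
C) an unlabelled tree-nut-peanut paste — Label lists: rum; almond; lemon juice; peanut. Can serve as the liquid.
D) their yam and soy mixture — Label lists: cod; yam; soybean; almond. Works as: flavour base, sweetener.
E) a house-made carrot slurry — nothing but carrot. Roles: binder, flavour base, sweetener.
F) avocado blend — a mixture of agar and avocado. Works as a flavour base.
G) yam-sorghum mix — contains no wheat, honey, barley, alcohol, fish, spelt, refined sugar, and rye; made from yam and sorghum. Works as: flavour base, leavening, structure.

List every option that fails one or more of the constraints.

A: has spelt, so not gluten-free — no
B: has white sugar, so not no-added-sugar — reject
C: not usable as a flavour base; has rum, so not alcohol-free — no
D: has cod, so not fish-free — no
E: every rule checks out — valid
F: works as a flavour base, no-added-sugar, gluten-free — valid
G: every rule checks out — OK

A, B, C, D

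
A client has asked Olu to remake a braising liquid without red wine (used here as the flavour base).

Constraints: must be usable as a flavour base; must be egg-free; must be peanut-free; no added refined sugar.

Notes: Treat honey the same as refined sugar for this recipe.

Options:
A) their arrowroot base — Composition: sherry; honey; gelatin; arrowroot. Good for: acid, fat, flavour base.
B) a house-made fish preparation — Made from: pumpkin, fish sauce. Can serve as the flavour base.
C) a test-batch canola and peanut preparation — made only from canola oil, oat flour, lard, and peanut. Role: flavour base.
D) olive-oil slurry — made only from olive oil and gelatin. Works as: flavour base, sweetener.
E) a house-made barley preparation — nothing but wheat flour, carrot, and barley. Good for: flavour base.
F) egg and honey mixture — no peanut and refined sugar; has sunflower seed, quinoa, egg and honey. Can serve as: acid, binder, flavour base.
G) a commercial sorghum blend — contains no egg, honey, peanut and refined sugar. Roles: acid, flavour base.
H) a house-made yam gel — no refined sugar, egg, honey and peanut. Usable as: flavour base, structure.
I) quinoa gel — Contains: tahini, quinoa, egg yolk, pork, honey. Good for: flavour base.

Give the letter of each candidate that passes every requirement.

A: has honey, so not no-added-sugar — reject
B: works as a flavour base, no peanut, no egg — OK
C: has peanut, so not peanut-free — out
D: only gelatin and olive oil; none excluded — OK
E: nothing on the exclusion list — OK
F: has honey, so not no-added-sugar; has egg, so not egg-free — out
G: nothing on the exclusion list — OK
H: works as a flavour base, no-added-sugar, no peanut — keep
I: has honey, so not no-added-sugar; has egg yolk, so not egg-free — no

B, D, E, G, H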